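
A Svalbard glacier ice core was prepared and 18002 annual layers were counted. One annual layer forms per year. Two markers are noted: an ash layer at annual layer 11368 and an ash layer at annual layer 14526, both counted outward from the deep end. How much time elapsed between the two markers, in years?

The two markers are separated by 14526 − 11368 = 3158 annual layers.
At one annual layer per year, 3158 years elapsed between them.

3158 years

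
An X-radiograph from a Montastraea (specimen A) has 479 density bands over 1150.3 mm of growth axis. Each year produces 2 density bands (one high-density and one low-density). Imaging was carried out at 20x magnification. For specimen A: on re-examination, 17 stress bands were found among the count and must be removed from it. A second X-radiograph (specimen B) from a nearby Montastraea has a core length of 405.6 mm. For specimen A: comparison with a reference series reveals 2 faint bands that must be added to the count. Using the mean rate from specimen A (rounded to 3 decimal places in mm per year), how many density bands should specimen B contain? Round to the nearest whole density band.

Specimen A: true density band count = 479 − 17 + 2 = 464.
Specimen A: dividing by 2 density bands per year: 464 / 2 = 232 years.
A: Mean rate = 1150.3 mm / 232 years ≈ 4.958 mm/yr.
For B, 405.6 / 4.958 = 81.81 years; at 2 density bands per year that is 81.81 × 2 ≈ 164 density bands.

164 density bands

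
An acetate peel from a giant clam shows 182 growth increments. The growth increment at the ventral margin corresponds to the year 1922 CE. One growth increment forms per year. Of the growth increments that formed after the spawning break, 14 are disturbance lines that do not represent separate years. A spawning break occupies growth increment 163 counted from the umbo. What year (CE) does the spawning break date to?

182 − 163 = 19 growth increments lie beyond the spawning break toward the ventral margin.
Removing the 14 false growth increments leaves 19 − 14 = 5 true growth increments beyond the spawning break.
The growth increment at the ventral margin is 1922 CE, so the spawning break dates to 1922 − 5 = 1917 CE.

1917 CE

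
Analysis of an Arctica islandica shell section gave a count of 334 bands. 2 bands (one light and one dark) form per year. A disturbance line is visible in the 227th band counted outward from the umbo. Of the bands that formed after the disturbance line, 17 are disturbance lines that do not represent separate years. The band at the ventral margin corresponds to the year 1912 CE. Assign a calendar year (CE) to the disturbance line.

1867 CE

334 − 227 = 107 bands lie beyond the disturbance line toward the ventral margin.
Removing the 17 false bands leaves 107 − 17 = 90 true bands beyond the disturbance line.
90 bands at 2 per year is 90 / 2 = 45 years.
Counting back 45 years from 1912 CE places the disturbance line in 1912 − 45 = 1867 CE.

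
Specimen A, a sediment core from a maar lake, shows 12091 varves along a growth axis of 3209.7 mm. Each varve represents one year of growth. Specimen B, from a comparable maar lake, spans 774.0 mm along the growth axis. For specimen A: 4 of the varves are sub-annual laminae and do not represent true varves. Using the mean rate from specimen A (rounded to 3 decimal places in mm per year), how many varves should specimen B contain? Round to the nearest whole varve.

2910 varves

Specimen A: after corrections the count is 12091 − 4 = 12087 varves.
A: Extension rate ≈ 3209.7 / 12087 = 0.266 mm per year.
Specimen B: 774.0 mm / 0.266 mm per year = 2909.77 years ≈ 2910 varves.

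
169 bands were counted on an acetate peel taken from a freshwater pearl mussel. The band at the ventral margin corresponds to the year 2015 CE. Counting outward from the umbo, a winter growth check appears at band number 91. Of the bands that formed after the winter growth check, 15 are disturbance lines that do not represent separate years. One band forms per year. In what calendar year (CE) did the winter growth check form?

1952 CE

Between band 91 and the ventral margin there are 169 − 91 = 78 bands.
78 − 15 false = 63 true bands after the winter growth check.
Counting back 63 years from 2015 CE places the winter growth check in 2015 − 63 = 1952 CE.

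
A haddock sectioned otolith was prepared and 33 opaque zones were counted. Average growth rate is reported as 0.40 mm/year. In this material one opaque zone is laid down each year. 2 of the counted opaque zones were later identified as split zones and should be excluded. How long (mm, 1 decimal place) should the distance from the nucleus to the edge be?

Adjusted count: 33 − 2 = 31 opaque zones.
Predicted length = 0.40 mm/year × 31 years = 12.4 mm.

12.4 mm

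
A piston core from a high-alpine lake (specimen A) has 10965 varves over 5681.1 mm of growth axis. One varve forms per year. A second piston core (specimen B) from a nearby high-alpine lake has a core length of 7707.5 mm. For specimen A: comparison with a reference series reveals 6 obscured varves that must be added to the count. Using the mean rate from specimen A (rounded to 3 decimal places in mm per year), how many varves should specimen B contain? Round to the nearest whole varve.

Specimen A: correcting the raw count gives 10965 + 6 = 10971 true varves.
A: Mean rate = 5681.1 mm / 10971 years ≈ 0.518 mm/yr.
For B, 7707.5 / 0.518 = 14879.34 years ≈ 14879 varves.

14879 varves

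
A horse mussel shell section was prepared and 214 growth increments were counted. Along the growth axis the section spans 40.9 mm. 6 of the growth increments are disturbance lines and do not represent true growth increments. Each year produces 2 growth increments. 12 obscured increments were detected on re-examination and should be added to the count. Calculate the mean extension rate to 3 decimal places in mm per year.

0.372 mm per year

Correcting the raw count gives 214 − 6 + 12 = 220 true growth increments.
Dividing by 2 growth increments per year: 220 / 2 = 110 years.
Mean rate = 40.9 mm / 110 years ≈ 0.372 mm per year.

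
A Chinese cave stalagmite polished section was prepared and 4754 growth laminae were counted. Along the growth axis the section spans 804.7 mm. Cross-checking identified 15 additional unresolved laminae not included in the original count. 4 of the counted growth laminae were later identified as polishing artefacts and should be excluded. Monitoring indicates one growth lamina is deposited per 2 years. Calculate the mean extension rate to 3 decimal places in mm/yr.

Adjusted count: 4754 − 4 + 15 = 4765 growth laminae.
4765 growth laminae at 2 years each span 4765 × 2 = 9530 years.
804.7 mm over 9530 years gives 804.7 / 9530 ≈ 0.084 mm/yr.

0.084 mm/yr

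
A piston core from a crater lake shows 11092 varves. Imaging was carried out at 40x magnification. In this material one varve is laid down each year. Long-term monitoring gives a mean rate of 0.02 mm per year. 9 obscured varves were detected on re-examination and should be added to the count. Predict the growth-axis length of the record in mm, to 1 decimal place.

222.0 mm

After corrections the count is 11092 + 9 = 11101 varves.
Predicted length = 0.02 mm/year × 11101 years = 222.0 mm.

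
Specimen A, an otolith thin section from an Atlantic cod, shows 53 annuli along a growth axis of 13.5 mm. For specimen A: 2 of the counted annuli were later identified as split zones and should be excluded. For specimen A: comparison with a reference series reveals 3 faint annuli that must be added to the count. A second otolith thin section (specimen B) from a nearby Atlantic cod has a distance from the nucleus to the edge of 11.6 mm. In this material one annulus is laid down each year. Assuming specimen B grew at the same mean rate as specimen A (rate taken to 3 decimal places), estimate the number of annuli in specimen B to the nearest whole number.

46 annuli

Specimen A: adjusted count: 53 − 2 + 3 = 54 annuli.
A: 13.5 mm over 54 years gives 13.5 / 54 ≈ 0.250 mm/year.
B spans 11.6 / 0.250 = 46.40 years ≈ 46 annuli.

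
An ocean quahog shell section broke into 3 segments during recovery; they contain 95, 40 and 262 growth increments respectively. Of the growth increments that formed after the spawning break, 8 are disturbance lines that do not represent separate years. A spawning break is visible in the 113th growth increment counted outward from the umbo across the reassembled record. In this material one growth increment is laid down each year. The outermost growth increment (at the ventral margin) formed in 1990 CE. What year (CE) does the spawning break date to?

1714 CE

Total growth increments = 95 + 40 + 262 = 397.
Between growth increment 113 and the ventral margin there are 397 − 113 = 284 growth increments.
284 − 8 false = 276 true growth increments after the spawning break.
1990 − 276 = 1714 CE.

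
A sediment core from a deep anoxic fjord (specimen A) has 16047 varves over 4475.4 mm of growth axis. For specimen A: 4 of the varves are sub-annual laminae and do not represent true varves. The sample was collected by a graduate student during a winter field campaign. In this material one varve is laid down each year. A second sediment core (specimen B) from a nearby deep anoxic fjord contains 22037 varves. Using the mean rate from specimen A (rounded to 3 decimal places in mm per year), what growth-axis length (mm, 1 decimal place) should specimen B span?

6148.3 mm

Specimen A: adjusted count: 16047 − 4 = 16043 varves.
A: 4475.4 mm over 16043 years gives 4475.4 / 16043 ≈ 0.279 mm/year.
For B, 0.279 mm/year × 22037 years = 6148.3 mm.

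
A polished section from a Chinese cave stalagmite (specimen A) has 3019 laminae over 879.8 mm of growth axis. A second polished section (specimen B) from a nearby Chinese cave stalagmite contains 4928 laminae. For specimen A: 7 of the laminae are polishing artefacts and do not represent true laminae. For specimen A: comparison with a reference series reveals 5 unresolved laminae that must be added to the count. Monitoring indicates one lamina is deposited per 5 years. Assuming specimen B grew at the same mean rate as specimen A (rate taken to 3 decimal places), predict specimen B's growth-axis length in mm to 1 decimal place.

Specimen A: true lamina count = 3019 − 7 + 5 = 3017.
Specimen A: at 5 years per lamina, 3017 × 5 = 15085 years.
A: Extension rate ≈ 879.8 / 15085 = 0.058 mm/year.
Specimen B: at 5 years per lamina, 4928 × 5 = 24640 years. Length of B = 0.058 × 24640 = 1429.1 mm.

1429.1 mm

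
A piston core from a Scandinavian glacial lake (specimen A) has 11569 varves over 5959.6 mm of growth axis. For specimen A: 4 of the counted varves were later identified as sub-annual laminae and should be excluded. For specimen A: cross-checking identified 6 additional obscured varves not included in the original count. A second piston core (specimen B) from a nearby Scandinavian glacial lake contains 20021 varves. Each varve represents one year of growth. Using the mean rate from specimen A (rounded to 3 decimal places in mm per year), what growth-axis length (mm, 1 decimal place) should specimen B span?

10310.8 mm

Specimen A: after corrections the count is 11569 − 4 + 6 = 11571 varves.
A: Mean rate = 5959.6 mm / 11571 years ≈ 0.515 mm per year.
B's length ≈ 0.515 × 20021 = 10310.8 mm.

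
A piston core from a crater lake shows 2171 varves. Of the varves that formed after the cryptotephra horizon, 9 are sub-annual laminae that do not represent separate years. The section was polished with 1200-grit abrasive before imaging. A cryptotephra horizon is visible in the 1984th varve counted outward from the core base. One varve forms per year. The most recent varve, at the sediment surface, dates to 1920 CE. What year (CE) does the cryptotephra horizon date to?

The cryptotephra horizon sits at varve 1984 from the core base, so 2171 − 1984 = 187 varves formed after it.
187 − 9 false = 178 true varves after the cryptotephra horizon.
Counting back 178 years from 1920 CE places the cryptotephra horizon in 1920 − 178 = 1742 CE.

1742 CE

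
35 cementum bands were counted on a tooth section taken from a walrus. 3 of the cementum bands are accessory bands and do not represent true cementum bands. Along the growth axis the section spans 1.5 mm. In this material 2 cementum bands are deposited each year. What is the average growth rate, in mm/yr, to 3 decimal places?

Adjusted count: 35 − 3 = 32 cementum bands.
Dividing by 2 cementum bands per year: 32 / 2 = 16 years.
1.5 mm over 16 years gives 1.5 / 16 ≈ 0.094 mm/yr.

0.094 mm/yr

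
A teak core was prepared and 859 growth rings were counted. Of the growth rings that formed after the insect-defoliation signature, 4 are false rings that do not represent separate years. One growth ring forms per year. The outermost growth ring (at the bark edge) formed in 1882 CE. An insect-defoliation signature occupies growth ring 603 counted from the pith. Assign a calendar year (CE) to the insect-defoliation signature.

1630 CE

859 − 603 = 256 growth rings lie beyond the insect-defoliation signature toward the bark edge.
Removing the 4 false growth rings leaves 256 − 4 = 252 true growth rings beyond the insect-defoliation signature.
Counting back 252 years from 1882 CE places the insect-defoliation signature in 1882 − 252 = 1630 CE.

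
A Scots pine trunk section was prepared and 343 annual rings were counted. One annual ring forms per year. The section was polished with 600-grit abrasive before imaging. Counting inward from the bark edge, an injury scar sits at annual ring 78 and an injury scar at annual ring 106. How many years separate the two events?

Separation: 106 − 78 = 28 annual rings.
One annual ring per year makes the interval 28 years.

28 yr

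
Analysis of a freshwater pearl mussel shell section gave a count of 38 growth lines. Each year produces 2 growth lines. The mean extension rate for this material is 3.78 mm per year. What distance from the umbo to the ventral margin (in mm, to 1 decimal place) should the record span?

38 growth lines at 2 per year is 38 / 2 = 19 years.
Predicted length = 3.78 mm/year × 19 years = 71.8 mm.

71.8 mm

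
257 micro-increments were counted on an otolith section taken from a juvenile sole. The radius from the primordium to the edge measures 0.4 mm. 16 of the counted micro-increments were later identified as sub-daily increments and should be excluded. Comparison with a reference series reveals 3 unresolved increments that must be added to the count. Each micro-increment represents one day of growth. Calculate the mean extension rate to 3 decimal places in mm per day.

0.002 mm per day

True micro-increment count = 257 − 16 + 3 = 244.
Mean rate = 0.4 mm / 244 days ≈ 0.002 mm per day.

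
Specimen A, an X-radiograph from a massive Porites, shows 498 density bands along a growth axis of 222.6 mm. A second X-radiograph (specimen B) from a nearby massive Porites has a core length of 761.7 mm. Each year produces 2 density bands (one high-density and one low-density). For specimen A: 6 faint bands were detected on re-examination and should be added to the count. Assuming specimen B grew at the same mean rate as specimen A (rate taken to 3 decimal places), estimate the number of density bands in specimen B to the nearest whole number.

Specimen A: true density band count = 498 + 6 = 504.
Specimen A: dividing by 2 density bands per year: 504 / 2 = 252 years.
A: Mean rate = 222.6 mm / 252 years ≈ 0.883 mm/year.
Specimen B: 761.7 mm / 0.883 mm per year = 862.63 years; at 2 density bands per year that is 862.63 × 2 ≈ 1725 density bands.

1725 density bands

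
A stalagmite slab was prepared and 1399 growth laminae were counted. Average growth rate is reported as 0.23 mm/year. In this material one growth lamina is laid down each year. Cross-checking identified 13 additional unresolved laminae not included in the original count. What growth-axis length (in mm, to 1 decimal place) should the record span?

After corrections the count is 1399 + 13 = 1412 growth laminae.
1412 years at 0.23 mm/year gives 0.23 × 1412 = 324.8 mm.

324.8 mm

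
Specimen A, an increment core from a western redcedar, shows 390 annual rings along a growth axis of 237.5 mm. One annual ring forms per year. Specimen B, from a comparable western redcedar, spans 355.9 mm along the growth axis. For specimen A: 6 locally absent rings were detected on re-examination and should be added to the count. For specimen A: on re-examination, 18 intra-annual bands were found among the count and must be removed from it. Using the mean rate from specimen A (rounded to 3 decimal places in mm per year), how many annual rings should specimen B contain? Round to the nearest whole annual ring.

567 annual rings

Specimen A: correcting the raw count gives 390 − 18 + 6 = 378 true annual rings.
A: Mean rate = 237.5 mm / 378 years ≈ 0.628 mm/year.
B spans 355.9 / 0.628 = 566.72 years ≈ 567 annual rings.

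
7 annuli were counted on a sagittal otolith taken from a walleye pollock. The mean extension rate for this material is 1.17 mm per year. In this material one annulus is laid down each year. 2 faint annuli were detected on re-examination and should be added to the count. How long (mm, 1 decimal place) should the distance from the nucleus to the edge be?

Adjusted count: 7 + 2 = 9 annuli.
9 years at 1.17 mm/year gives 1.17 × 9 = 10.5 mm.

10.5 mm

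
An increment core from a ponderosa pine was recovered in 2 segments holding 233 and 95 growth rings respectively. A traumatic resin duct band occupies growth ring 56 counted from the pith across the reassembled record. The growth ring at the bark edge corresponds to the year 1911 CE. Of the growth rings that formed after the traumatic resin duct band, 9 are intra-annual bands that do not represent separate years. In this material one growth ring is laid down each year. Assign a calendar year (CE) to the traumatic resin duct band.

1648 CE

Total growth rings = 233 + 95 = 328.
Between growth ring 56 and the bark edge there are 328 − 56 = 272 growth rings.
Excluding 9 false growth rings: 272 − 9 = 263.
Counting back 263 years from 1911 CE places the traumatic resin duct band in 1911 − 263 = 1648 CE.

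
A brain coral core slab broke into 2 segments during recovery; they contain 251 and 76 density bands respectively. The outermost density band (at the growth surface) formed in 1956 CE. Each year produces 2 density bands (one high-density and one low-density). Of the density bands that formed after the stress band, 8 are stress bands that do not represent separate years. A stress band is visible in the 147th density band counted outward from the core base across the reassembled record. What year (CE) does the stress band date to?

1870 CE

Total density bands = 251 + 76 = 327.
Between density band 147 and the growth surface there are 327 − 147 = 180 density bands.
180 − 8 false = 172 true density bands after the stress band.
172 density bands at 2 per year is 172 / 2 = 86 years.
Counting back 86 years from 1956 CE places the stress band in 1956 − 86 = 1870 CE.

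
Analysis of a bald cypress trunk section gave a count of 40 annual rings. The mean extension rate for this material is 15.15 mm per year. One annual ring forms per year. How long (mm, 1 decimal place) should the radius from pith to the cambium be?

606.0 mm

The record spans 40 years at 15.15 mm per year.
40 years at 15.15 mm/year gives 15.15 × 40 = 606.0 mm.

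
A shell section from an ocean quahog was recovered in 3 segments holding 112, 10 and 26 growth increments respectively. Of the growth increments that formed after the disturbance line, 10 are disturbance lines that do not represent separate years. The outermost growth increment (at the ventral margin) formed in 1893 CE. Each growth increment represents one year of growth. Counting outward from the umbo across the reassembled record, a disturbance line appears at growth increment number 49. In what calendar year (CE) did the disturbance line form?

1804 CE

Total growth increments = 112 + 10 + 26 = 148.
148 − 49 = 99 growth increments lie beyond the disturbance line toward the ventral margin.
Removing the 10 false growth increments leaves 99 − 10 = 89 true growth increments beyond the disturbance line.
Counting back 89 years from 1893 CE places the disturbance line in 1893 − 89 = 1804 CE.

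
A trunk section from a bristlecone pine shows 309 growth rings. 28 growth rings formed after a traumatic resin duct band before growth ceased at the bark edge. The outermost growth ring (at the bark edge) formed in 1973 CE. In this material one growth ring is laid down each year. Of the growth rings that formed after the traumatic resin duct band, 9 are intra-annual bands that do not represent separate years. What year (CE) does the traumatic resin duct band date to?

1954 CE

28 growth rings post-date the traumatic resin duct band.
28 − 9 false = 19 true growth rings after the traumatic resin duct band.
Counting back 19 years from 1973 CE places the traumatic resin duct band in 1973 − 19 = 1954 CE.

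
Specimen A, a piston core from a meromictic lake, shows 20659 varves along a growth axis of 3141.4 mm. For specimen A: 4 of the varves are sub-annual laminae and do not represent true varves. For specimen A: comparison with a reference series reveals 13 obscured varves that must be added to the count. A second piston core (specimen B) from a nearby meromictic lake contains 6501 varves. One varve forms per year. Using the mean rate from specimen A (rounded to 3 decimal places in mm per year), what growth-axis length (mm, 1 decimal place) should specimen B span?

Specimen A: adjusted count: 20659 − 4 + 13 = 20668 varves.
A: 3141.4 mm over 20668 years gives 3141.4 / 20668 ≈ 0.152 mm/year.
Length of B = 0.152 × 6501 = 988.2 mm.

988.2 mm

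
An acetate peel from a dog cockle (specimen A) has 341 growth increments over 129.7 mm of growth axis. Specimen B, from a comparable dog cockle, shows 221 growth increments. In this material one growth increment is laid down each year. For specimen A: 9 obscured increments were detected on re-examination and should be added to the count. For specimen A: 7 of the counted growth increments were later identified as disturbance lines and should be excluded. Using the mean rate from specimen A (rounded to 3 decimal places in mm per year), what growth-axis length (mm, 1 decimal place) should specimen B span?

83.5 mm

Specimen A: after corrections the count is 341 − 7 + 9 = 343 growth increments.
A: Mean rate = 129.7 mm / 343 years ≈ 0.378 mm per year.
For B, 0.378 mm/year × 221 years = 83.5 mm.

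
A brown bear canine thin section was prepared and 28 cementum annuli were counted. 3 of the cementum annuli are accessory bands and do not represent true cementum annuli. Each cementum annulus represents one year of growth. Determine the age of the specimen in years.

25 years

Correcting the raw count gives 28 − 3 = 25 true cementum annuli.
One cementum annulus per year makes the duration 25 years.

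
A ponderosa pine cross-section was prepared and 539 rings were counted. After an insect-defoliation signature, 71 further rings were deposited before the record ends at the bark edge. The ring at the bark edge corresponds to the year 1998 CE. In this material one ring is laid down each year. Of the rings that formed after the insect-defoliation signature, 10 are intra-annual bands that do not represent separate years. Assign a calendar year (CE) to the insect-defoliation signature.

71 rings post-date the insect-defoliation signature.
Removing the 10 false rings leaves 71 − 10 = 61 true rings beyond the insect-defoliation signature.
Counting back 61 years from 1998 CE places the insect-defoliation signature in 1998 − 61 = 1937 CE.

1937 CE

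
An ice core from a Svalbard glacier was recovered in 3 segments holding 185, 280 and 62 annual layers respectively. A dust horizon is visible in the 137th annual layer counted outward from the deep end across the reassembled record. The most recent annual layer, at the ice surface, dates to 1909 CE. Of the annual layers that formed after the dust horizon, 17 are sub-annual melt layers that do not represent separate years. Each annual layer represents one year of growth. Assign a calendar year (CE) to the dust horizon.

1536 CE

Total annual layers = 185 + 280 + 62 = 527.
Between annual layer 137 and the ice surface there are 527 − 137 = 390 annual layers.
Removing the 17 false annual layers leaves 390 − 17 = 373 true annual layers beyond the dust horizon.
Counting back 373 years from 1909 CE places the dust horizon in 1909 − 373 = 1536 CE.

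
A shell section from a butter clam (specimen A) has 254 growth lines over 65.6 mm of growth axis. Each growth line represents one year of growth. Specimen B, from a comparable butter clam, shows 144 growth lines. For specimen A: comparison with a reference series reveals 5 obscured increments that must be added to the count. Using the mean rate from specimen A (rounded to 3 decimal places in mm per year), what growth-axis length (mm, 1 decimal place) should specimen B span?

36.4 mm

Specimen A: after corrections the count is 254 + 5 = 259 growth lines.
A: Extension rate ≈ 65.6 / 259 = 0.253 mm/year.
For B, 0.253 mm/year × 144 years = 36.4 mm.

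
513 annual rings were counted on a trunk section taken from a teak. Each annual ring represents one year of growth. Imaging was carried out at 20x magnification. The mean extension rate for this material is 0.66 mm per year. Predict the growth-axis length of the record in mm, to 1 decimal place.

513 years of growth are recorded.
Predicted length = 0.66 mm/year × 513 years = 338.6 mm.

338.6 mm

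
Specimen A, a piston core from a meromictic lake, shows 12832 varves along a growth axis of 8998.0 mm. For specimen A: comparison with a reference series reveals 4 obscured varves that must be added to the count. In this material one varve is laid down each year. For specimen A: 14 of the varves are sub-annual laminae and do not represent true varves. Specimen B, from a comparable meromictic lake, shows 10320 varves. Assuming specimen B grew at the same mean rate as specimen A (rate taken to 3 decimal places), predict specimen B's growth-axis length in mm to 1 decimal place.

7244.6 mm

Specimen A: true varve count = 12832 − 14 + 4 = 12822.
A: Mean rate = 8998.0 mm / 12822 years ≈ 0.702 mm/year.
B's length ≈ 0.702 × 10320 = 7244.6 mm.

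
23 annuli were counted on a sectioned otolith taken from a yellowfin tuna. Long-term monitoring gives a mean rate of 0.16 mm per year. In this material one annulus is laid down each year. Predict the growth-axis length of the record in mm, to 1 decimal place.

The record spans 23 years at 0.16 mm per year.
23 years at 0.16 mm/year gives 0.16 × 23 = 3.7 mm.

3.7 mm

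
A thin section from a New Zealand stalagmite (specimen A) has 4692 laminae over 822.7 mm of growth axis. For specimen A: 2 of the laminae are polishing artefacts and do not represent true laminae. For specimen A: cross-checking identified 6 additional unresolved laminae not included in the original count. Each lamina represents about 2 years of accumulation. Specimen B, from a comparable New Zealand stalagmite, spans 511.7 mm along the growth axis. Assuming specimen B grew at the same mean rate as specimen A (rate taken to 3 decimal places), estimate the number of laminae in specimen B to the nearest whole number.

Specimen A: correcting the raw count gives 4692 − 2 + 6 = 4696 true laminae.
Specimen A: multiplying by 2 years per lamina: 4696 × 2 = 9392 years.
A: Extension rate ≈ 822.7 / 9392 = 0.088 mm/yr.
B spans 511.7 / 0.088 = 5814.77 years; at 2 years per lamina that is 5814.77 / 2 ≈ 2907 laminae.

2907 laminae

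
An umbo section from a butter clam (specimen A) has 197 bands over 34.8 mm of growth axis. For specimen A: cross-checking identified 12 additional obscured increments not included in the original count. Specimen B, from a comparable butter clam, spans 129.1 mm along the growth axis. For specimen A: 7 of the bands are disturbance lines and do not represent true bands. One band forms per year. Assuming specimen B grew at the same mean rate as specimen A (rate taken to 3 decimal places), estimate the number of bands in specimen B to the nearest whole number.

Specimen A: after corrections the count is 197 − 7 + 12 = 202 bands.
A: Extension rate ≈ 34.8 / 202 = 0.172 mm per year.
For B, 129.1 / 0.172 = 750.58 years ≈ 751 bands.

751 bands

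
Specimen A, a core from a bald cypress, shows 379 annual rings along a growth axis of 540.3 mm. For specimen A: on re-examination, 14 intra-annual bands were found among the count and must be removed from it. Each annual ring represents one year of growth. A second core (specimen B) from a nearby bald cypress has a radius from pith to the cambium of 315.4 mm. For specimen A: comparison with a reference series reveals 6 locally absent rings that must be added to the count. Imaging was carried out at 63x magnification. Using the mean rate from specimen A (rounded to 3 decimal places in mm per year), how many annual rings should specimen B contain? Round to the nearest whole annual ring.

Specimen A: adjusted count: 379 − 14 + 6 = 371 annual rings.
A: Extension rate ≈ 540.3 / 371 = 1.456 mm/yr.
For B, 315.4 / 1.456 = 216.62 years ≈ 217 annual rings.

217 annual rings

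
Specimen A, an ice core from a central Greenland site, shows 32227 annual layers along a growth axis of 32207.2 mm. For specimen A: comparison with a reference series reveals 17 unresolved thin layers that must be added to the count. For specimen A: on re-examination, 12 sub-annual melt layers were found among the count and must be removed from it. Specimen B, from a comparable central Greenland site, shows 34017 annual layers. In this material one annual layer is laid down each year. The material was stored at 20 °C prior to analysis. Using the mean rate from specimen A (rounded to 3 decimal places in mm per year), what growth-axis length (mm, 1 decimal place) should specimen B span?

Specimen A: true annual layer count = 32227 − 12 + 17 = 32232.
A: 32207.2 mm over 32232 years gives 32207.2 / 32232 ≈ 0.999 mm/yr.
B's length ≈ 0.999 × 34017 = 33983.0 mm.

33983.0 mm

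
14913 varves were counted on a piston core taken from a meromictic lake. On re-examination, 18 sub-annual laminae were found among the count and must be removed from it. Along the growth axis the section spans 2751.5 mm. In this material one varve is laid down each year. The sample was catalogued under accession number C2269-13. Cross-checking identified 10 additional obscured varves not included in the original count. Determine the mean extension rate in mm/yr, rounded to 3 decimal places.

Correcting the raw count gives 14913 − 18 + 10 = 14905 true varves.
Mean rate = 2751.5 mm / 14905 years ≈ 0.185 mm/yr.

0.185 mm/yr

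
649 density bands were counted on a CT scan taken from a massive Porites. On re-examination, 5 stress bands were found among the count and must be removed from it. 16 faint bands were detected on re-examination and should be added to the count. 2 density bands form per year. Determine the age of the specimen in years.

True density band count = 649 − 5 + 16 = 660.
With 2 density bands per year, 660 / 2 = 330 years.

330 yr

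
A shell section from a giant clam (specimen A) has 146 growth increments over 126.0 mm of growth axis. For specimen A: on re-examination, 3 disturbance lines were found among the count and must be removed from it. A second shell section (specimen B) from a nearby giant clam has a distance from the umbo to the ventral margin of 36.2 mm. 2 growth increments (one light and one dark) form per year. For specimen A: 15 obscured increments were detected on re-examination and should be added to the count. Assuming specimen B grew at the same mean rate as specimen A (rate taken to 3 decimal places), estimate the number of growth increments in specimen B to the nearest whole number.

45 growth increments

Specimen A: adjusted count: 146 − 3 + 15 = 158 growth increments.
Specimen A: 158 growth increments at 2 per year is 158 / 2 = 79 years.
A: 126.0 mm over 79 years gives 126.0 / 79 ≈ 1.595 mm per year.
For B, 36.2 / 1.595 = 22.70 years; at 2 growth increments per year that is 22.70 × 2 ≈ 45 growth increments.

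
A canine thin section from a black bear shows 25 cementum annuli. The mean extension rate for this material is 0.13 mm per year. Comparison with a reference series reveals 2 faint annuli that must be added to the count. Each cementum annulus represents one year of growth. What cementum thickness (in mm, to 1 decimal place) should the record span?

3.5 mm

After corrections the count is 25 + 2 = 27 cementum annuli.
Length ≈ 0.13 × 27 = 3.5 mm.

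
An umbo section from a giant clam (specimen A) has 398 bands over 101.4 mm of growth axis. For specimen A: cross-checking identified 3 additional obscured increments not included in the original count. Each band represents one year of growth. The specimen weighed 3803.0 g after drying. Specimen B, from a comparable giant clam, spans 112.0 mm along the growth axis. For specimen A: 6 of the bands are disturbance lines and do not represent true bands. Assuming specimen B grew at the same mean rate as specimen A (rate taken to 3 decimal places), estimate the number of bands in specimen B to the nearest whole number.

436 bands

Specimen A: adjusted count: 398 − 6 + 3 = 395 bands.
A: Mean rate = 101.4 mm / 395 years ≈ 0.257 mm per year.
B spans 112.0 / 0.257 = 435.80 years ≈ 436 bands.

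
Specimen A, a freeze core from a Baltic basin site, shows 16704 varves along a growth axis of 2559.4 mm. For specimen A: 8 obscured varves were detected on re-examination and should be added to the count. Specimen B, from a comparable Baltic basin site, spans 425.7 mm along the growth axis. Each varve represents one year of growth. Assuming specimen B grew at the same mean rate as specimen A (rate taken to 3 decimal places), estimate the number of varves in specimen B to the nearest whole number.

Specimen A: true varve count = 16704 + 8 = 16712.
A: Extension rate ≈ 2559.4 / 16712 = 0.153 mm/year.
B spans 425.7 / 0.153 = 2782.35 years ≈ 2782 varves.

2782 varves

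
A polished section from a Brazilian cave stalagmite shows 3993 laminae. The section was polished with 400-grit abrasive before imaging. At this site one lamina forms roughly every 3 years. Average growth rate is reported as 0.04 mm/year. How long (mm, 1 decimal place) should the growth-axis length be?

At 3 years per lamina, 3993 × 3 = 11979 years.
Length ≈ 0.04 × 11979 = 479.2 mm.

479.2 mm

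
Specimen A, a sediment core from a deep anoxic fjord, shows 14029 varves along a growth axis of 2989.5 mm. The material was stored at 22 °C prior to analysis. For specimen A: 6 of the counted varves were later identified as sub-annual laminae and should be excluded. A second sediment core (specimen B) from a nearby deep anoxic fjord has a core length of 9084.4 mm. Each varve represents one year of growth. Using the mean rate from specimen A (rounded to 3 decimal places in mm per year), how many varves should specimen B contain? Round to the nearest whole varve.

42650 varves

Specimen A: true varve count = 14029 − 6 = 14023.
A: 2989.5 mm over 14023 years gives 2989.5 / 14023 ≈ 0.213 mm/yr.
For B, 9084.4 / 0.213 = 42649.77 years ≈ 42650 varves.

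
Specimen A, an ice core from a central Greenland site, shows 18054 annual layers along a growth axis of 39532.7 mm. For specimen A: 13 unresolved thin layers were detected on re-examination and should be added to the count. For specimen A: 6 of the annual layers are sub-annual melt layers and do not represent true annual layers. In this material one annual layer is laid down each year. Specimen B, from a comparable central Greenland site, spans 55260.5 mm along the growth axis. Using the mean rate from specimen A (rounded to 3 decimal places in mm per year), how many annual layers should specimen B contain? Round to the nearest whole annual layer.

Specimen A: true annual layer count = 18054 − 6 + 13 = 18061.
A: Extension rate ≈ 39532.7 / 18061 = 2.189 mm per year.
Specimen B: 55260.5 mm / 2.189 mm per year = 25244.63 years ≈ 25245 annual layers.

25245 annual layers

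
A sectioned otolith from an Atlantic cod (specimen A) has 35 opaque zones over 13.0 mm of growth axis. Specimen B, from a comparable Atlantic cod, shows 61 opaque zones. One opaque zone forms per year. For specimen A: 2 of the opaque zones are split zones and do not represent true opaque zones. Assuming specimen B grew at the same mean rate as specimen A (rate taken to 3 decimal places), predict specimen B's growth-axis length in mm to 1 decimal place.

Specimen A: correcting the raw count gives 35 − 2 = 33 true opaque zones.
A: Mean rate = 13.0 mm / 33 years ≈ 0.394 mm per year.
B's length ≈ 0.394 × 61 = 24.0 mm.

24.0 mm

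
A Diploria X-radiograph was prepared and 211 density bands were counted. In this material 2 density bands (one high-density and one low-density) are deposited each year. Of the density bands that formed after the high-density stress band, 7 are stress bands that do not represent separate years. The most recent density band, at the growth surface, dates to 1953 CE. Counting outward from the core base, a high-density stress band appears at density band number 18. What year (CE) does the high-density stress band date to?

211 − 18 = 193 density bands lie beyond the high-density stress band toward the growth surface.
193 − 7 false = 186 true density bands after the high-density stress band.
Dividing by 2 density bands per year: 186 / 2 = 93 years.
1953 − 93 = 1860 CE.

1860 CE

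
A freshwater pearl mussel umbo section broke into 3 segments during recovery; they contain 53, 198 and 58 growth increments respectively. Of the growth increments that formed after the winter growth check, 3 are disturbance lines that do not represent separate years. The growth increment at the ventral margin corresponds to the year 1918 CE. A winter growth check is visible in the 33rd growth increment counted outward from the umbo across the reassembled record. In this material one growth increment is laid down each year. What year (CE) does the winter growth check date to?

1645 CE

Total growth increments = 53 + 198 + 58 = 309.
The winter growth check sits at growth increment 33 from the umbo, so 309 − 33 = 276 growth increments formed after it.
276 − 3 false = 273 true growth increments after the winter growth check.
1918 − 273 = 1645 CE.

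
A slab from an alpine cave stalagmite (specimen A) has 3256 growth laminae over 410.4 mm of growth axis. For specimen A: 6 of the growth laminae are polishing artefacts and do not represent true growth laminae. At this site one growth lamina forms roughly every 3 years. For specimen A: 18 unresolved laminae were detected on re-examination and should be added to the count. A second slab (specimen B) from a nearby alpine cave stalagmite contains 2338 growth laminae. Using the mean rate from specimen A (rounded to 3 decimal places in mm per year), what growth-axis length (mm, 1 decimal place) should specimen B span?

294.6 mm

Specimen A: correcting the raw count gives 3256 − 6 + 18 = 3268 true growth laminae.
Specimen A: multiplying by 3 years per growth lamina: 3268 × 3 = 9804 years.
A: 410.4 mm over 9804 years gives 410.4 / 9804 ≈ 0.042 mm/yr.
Specimen B: multiplying by 3 years per growth lamina: 2338 × 3 = 7014 years. B's length ≈ 0.042 × 7014 = 294.6 mm.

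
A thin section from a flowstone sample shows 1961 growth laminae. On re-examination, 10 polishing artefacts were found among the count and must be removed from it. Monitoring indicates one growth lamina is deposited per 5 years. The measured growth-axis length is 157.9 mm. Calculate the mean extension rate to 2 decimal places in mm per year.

After corrections the count is 1961 − 10 = 1951 growth laminae.
At 5 years per growth lamina, 1951 × 5 = 9755 years.
Extension rate ≈ 157.9 / 9755 = 0.02 mm per year.

0.02 mm per year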